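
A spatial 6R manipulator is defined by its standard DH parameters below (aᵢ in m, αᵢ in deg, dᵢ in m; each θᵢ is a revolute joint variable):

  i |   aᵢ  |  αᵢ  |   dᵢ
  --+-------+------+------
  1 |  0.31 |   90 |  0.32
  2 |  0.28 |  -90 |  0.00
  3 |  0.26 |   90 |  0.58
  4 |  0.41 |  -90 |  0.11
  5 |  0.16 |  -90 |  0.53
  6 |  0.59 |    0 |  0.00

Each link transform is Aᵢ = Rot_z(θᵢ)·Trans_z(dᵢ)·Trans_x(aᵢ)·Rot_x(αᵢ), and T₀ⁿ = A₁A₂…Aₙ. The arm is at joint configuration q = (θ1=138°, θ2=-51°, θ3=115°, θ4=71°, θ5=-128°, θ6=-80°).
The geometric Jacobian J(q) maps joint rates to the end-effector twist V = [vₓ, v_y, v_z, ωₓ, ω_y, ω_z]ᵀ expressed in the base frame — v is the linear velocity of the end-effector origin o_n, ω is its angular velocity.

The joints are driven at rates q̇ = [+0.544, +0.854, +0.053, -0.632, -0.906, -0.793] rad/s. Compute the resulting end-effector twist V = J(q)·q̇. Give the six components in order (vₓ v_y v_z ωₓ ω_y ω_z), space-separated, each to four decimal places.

o_n = [-0.9746, 1.5628, 0.3866]
J₁: ẑ×o_n = [-1.5628, -0.9746, 0.0000], ω = ẑ
J2: z=[0.6691, 0.7431, 0.0000] o=[-0.2304, 0.2074, 0.3200] → [0.0495, -0.0446, 1.4600, 0.6691, 0.7431, 0.0000]
J3: z=[-0.5775, 0.5200, 0.6293] o=[-0.3613, 0.3253, 0.1024] → [-0.6310, -0.2218, -0.3958, -0.5775, 0.5200, 0.6293]
J4: z=[-0.7066, 0.0676, -0.7043] o=[-0.8026, 0.4056, 0.5528] → [0.8039, 0.0038, -0.8062, -0.7066, 0.0676, -0.7043]
J5: z=[0.1985, 0.9744, -0.1057] o=[-1.1588, 0.5009, 0.7631] → [-0.2546, 0.0553, 0.0314, 0.1985, 0.9744, -0.1057]
J6: z=[-0.9702, 0.2106, 0.1195] o=[-1.0758, 1.0047, 0.5492] → [-0.1009, -0.1456, -0.5628, -0.9702, 0.2106, 0.1195]
V = J·q̇ = [-1.0386, -0.5170, 2.1532, 1.5770, -0.4303, 1.0234]

-1.0386 -0.5170 2.1532 1.5770 -0.4303 1.0234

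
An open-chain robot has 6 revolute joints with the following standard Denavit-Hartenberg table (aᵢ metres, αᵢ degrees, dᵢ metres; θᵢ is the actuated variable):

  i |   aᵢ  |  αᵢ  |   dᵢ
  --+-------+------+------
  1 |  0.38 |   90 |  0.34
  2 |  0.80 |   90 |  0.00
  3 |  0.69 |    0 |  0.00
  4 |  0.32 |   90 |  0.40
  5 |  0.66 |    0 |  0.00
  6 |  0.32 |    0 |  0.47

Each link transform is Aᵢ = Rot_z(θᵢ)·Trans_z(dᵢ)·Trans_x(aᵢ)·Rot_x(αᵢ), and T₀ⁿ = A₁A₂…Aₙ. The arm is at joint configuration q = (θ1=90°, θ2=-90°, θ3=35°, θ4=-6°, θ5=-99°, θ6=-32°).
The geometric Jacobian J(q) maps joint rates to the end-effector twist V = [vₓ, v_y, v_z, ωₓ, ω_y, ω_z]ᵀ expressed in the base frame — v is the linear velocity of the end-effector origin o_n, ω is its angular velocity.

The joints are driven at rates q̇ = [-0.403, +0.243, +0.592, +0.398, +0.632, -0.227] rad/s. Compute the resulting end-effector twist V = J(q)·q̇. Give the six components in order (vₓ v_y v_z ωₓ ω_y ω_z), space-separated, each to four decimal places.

o_n = [-0.0120, 0.8734, -1.2590]
J₁: ẑ×o_n = [-0.8734, -0.0120, 0.0000], ω = ẑ
J2: z=[1.0000, -0.0000, 0.0000] o=[0.0000, 0.3800, 0.3400] → [0.0000, 1.5990, 0.4934, 1.0000, -0.0000, 0.0000]
J3: z=[0.0000, -1.0000, -0.0000] o=[0.0000, 0.3800, -0.4600] → [0.7990, 0.0000, -0.0120, 0.0000, -1.0000, -0.0000]
J4: z=[0.0000, -1.0000, -0.0000] o=[0.3958, 0.3800, -1.0252] → [0.2338, 0.0000, -0.4078, 0.0000, -1.0000, -0.0000]
J5: z=[-0.8746, -0.0000, -0.4848] o=[0.5509, -0.0200, -1.3051] → [0.4331, 0.3132, -0.7814, -0.8746, -0.0000, -0.4848]
J6: z=[-0.8746, -0.0000, -0.4848] o=[0.5009, 0.6319, -1.2148] → [0.1171, 0.2099, -0.2112, -0.8746, -0.0000, -0.4848]
V = J·q̇ = [1.1652, 0.5437, -0.4954, -0.1112, -0.9900, -0.5993]

1.1652 0.5437 -0.4954 -0.1112 -0.9900 -0.5993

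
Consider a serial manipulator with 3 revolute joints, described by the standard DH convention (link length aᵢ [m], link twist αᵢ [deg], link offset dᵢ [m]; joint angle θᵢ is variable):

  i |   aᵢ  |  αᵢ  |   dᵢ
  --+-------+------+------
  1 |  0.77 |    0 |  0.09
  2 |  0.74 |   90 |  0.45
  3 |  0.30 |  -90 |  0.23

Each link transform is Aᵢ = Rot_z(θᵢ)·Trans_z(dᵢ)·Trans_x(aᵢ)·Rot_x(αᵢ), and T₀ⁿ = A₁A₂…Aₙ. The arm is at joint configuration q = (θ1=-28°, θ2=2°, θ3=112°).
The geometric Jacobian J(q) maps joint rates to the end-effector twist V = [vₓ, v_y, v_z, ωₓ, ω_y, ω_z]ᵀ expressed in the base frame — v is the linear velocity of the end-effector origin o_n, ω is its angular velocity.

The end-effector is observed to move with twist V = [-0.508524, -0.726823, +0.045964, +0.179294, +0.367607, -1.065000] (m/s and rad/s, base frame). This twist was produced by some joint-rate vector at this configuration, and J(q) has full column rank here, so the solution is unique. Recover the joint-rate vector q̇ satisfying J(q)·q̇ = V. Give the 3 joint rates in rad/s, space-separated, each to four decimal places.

o_n = [1.1431, -0.8433, 0.8182]
J₁: ẑ×o_n = [0.8433, 1.1431, -0.0000], ω = ẑ
J2: z=[0.0000, 0.0000, 1.0000] o=[0.6799, -0.3615, 0.0900] → [0.4819, 0.4633, -0.0000, 0.0000, 0.0000, 1.0000]
J3: z=[-0.4384, -0.8988, 0.0000] o=[1.3450, -0.6859, 0.5400] → [-0.2500, 0.1219, -0.1124, -0.4384, -0.8988, 0.0000]
q̇ = J⁺·V = [-0.2700, -0.7950, -0.4090]

-0.2700 -0.7950 -0.4090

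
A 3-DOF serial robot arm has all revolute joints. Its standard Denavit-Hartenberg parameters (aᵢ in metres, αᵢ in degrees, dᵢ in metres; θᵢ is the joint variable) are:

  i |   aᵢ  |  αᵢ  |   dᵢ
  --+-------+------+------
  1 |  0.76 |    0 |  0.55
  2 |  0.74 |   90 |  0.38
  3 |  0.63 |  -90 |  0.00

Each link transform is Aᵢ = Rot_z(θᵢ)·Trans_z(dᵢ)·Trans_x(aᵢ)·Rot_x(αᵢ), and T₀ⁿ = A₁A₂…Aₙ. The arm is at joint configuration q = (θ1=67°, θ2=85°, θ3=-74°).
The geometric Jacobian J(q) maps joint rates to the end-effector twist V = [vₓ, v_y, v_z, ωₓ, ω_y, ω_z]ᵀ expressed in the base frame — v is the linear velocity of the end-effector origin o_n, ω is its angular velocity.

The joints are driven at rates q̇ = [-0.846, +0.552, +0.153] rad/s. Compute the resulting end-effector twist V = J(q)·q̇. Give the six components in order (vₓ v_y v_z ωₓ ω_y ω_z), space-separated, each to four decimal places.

0.6361 0.0294 0.0266 0.0718 0.1351 -0.2940

o_n = [-0.5098, 1.1285, 0.3244]
J₁: ẑ×o_n = [-1.1285, -0.5098, 0.0000], ω = ẑ
J2: z=[0.0000, 0.0000, 1.0000] o=[0.2970, 0.6996, 0.5500] → [-0.4289, -0.8067, 0.0000, 0.0000, 0.0000, 1.0000]
J3: z=[0.4695, 0.8829, 0.0000] o=[-0.3564, 1.0470, 0.9300] → [-0.5347, 0.2843, 0.1737, 0.4695, 0.8829, 0.0000]
V = J·q̇ = [0.6361, 0.0294, 0.0266, 0.0718, 0.1351, -0.2940]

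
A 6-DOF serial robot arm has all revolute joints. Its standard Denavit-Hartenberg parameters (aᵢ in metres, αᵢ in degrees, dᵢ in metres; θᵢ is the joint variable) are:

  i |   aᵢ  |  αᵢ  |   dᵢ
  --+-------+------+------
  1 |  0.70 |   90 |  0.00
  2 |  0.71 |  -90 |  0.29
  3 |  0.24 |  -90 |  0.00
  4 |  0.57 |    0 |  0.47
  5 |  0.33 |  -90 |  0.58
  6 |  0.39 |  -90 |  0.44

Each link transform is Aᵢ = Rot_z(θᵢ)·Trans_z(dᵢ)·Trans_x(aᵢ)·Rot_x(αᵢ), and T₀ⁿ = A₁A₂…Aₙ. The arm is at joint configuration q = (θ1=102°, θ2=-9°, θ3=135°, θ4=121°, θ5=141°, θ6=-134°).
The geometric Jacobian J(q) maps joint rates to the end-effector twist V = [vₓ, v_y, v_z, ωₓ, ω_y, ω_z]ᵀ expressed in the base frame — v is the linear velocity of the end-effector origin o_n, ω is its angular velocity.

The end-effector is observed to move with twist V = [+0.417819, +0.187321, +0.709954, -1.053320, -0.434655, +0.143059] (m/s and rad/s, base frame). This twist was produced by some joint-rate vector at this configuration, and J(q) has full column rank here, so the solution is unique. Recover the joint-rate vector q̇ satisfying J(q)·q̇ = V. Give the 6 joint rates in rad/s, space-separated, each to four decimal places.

-0.0270 -0.4280 0.0440 0.6320 -0.9590 0.6590

o_n = [0.9135, 0.3507, -0.2868]
J₁: ẑ×o_n = [-0.3507, 0.9135, 0.0000], ω = ẑ
J2: z=[0.9781, 0.2079, 0.0000] o=[-0.1455, 0.6847, 0.0000] → [-0.0596, 0.2806, -0.5468, 0.9781, 0.2079, 0.0000]
J3: z=[-0.0325, 0.1530, 0.9877] o=[-0.0077, 1.4309, -0.1111] → [1.0400, 0.9041, -0.1058, -0.0325, 0.1530, 0.9877]
J4: z=[0.8369, -0.5361, 0.1106] o=[-0.1388, 1.2317, -0.0845] → [0.2059, 0.2857, -0.1731, 0.8369, -0.5361, 0.1106]
J5: z=[0.8369, -0.5361, 0.1106] o=[0.4308, 1.1487, -0.5476] → [-0.0515, -0.1648, -0.4090, 0.8369, -0.5361, 0.1106]
J6: z=[-0.5457, -0.8008, 0.2470] o=[0.9307, 0.9258, -0.1657] → [0.2390, -0.0703, 0.3000, -0.5457, -0.8008, 0.2470]
q̇ = J⁺·V = [-0.0270, -0.4280, 0.0440, 0.6320, -0.9590, 0.6590]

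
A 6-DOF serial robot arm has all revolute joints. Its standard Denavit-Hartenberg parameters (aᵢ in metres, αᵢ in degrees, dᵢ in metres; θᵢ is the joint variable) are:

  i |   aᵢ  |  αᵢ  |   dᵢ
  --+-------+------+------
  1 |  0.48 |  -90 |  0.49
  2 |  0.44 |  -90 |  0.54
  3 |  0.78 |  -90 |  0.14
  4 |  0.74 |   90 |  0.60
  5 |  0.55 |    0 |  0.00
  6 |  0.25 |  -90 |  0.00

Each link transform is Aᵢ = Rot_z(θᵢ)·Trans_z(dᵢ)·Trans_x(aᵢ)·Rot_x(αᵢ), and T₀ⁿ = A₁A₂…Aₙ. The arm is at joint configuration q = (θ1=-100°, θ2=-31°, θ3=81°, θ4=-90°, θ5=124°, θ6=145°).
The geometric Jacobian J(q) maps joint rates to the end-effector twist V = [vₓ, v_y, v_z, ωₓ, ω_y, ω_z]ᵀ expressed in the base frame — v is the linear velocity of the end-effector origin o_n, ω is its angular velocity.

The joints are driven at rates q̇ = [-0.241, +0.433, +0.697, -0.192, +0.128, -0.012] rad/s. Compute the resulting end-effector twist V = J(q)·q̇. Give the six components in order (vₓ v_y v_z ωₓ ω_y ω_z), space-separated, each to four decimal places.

0.5653 0.7908 -0.3228 0.4810 -0.5986 -0.7501

o_n = [-0.4504, -0.5014, -0.1175]
J₁: ẑ×o_n = [0.5014, -0.4504, 0.0000], ω = ẑ
J2: z=[0.9848, -0.1736, 0.0000] o=[-0.0834, -0.4727, 0.4900] → [0.1055, 0.5983, -0.0919, 0.9848, -0.1736, 0.0000]
J3: z=[-0.0894, -0.5072, -0.8572] o=[0.3830, -0.9379, 0.7166] → [0.7973, 0.6397, -0.4617, -0.0894, -0.5072, -0.8572]
J4: z=[-0.0070, 0.8609, -0.5087] o=[-0.4064, -0.9781, 0.6595] → [-0.4264, 0.0169, 0.0345, -0.0070, 0.8609, -0.5087]
J5: z=[0.9960, -0.0395, -0.0806] o=[-0.4768, -0.8369, -0.2801] → [0.0206, -0.1640, 0.3353, 0.9960, -0.0395, -0.0806]
J6: z=[0.9960, -0.0395, -0.0806] o=[-0.4525, -0.2884, -0.2484] → [-0.0223, -0.1305, -0.2120, 0.9960, -0.0395, -0.0806]
V = J·q̇ = [0.5653, 0.7908, -0.3228, 0.4810, -0.5986, -0.7501]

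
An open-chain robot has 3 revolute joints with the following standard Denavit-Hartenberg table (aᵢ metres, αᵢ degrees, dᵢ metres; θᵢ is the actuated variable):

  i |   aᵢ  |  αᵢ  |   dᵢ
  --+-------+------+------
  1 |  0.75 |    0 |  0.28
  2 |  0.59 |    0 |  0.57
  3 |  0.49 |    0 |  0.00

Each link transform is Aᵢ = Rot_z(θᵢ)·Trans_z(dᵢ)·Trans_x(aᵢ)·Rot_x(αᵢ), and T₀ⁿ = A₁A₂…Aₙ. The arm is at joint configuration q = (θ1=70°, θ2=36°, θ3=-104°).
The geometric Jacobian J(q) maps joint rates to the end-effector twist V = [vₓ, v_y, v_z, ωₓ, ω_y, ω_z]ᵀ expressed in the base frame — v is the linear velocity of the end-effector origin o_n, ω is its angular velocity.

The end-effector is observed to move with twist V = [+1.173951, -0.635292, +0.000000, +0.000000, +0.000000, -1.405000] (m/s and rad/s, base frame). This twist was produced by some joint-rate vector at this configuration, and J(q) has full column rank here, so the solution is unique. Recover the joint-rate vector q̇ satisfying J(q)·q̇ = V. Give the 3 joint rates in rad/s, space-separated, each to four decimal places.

o_n = [0.5836, 1.2890, 0.8500]
J₁: ẑ×o_n = [-1.2890, 0.5836, 0.0000], ω = ẑ
J2: z=[0.0000, 0.0000, 1.0000] o=[0.2565, 0.7048, 0.2800] → [-0.5842, 0.3271, 0.0000, 0.0000, 0.0000, 1.0000]
J3: z=[0.0000, 0.0000, 1.0000] o=[0.0939, 1.2719, 0.8500] → [-0.0171, 0.4897, 0.0000, 0.0000, 0.0000, 1.0000]
q̇ = J⁺·V = [-0.6040, -0.6730, -0.1280]

-0.6040 -0.6730 -0.1280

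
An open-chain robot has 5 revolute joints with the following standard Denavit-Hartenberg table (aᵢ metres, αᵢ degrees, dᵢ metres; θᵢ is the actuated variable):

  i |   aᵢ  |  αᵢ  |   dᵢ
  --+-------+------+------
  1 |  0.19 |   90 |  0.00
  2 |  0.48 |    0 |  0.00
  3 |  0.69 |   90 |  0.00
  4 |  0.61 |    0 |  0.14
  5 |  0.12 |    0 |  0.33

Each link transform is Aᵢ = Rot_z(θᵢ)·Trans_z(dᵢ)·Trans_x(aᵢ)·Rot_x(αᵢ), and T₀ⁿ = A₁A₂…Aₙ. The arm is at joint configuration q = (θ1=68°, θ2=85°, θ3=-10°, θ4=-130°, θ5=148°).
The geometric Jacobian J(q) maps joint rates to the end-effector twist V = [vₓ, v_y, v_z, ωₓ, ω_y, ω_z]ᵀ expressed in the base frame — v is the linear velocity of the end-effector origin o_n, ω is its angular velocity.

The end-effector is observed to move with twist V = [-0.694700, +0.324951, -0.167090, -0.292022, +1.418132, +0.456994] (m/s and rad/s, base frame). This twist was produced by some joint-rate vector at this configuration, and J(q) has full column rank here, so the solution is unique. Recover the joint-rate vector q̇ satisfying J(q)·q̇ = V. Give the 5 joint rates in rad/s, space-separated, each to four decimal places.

o_n = [-0.1020, 0.8959, 0.7545]
J₁: ẑ×o_n = [-0.8959, -0.1020, 0.0000], ω = ẑ
J2: z=[0.9272, -0.3746, 0.0000] o=[0.0712, 0.1762, 0.0000] → [-0.2826, -0.6996, 0.6025, 0.9272, -0.3746, 0.0000]
J3: z=[0.9272, -0.3746, 0.0000] o=[0.0868, 0.2150, 0.4782] → [-0.1035, -0.2562, 0.5606, 0.9272, -0.3746, 0.0000]
J4: z=[0.3618, 0.8956, -0.2588] o=[0.1537, 0.3805, 1.1447] → [-0.2160, 0.2074, 0.4155, 0.3618, 0.8956, -0.2588]
J5: z=[0.3618, 0.8956, -0.2588] o=[-0.2669, 0.5869, 0.7297] → [0.1022, -0.0517, -0.0358, 0.3618, 0.8956, -0.2588]
q̇ = J⁺·V = [0.7800, -0.1620, -0.6400, 0.7400, 0.5080]

0.7800 -0.1620 -0.6400 0.7400 0.5080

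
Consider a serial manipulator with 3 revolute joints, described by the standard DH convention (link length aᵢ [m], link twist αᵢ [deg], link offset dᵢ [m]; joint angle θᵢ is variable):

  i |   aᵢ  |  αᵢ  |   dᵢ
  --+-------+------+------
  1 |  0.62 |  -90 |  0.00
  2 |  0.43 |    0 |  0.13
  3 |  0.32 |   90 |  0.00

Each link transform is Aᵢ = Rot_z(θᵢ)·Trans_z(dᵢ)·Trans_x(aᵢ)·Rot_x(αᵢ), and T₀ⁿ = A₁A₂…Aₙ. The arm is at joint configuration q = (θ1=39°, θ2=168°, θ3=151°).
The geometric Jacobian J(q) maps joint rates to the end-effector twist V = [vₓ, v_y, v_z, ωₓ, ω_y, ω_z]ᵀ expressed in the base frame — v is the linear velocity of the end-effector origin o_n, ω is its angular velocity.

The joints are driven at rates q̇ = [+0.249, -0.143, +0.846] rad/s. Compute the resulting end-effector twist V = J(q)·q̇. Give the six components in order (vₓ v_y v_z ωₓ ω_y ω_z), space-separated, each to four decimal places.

0.0304 0.1659 -0.2299 -0.4424 0.5463 0.2490

o_n = [0.2608, 0.3785, 0.1205]
J₁: ẑ×o_n = [-0.3785, 0.2608, 0.0000], ω = ẑ
J2: z=[-0.6293, 0.7771, 0.0000] o=[0.4818, 0.3902, 0.0000] → [0.0937, 0.0759, 0.1791, -0.6293, 0.7771, 0.0000]
J3: z=[-0.6293, 0.7771, 0.0000] o=[0.0731, 0.2265, -0.0894] → [0.1632, 0.1321, -0.2415, -0.6293, 0.7771, 0.0000]
V = J·q̇ = [0.0304, 0.1659, -0.2299, -0.4424, 0.5463, 0.2490]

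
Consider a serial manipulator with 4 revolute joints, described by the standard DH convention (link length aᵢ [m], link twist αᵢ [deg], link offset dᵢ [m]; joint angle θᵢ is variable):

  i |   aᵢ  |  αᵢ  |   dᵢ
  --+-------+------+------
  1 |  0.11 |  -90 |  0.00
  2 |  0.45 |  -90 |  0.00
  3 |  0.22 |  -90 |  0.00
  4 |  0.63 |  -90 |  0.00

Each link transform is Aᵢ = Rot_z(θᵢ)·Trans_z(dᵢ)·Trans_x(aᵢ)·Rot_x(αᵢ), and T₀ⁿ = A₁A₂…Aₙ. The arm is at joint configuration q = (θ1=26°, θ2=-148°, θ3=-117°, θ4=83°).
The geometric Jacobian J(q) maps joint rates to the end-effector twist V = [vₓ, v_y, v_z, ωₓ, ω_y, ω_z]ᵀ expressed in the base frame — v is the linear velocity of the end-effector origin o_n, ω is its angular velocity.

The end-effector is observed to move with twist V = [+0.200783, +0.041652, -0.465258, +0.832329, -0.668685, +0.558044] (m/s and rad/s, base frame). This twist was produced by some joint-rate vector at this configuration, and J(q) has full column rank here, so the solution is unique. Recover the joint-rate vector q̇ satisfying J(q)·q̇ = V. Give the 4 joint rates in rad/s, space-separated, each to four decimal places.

o_n = [-0.5552, 0.0234, -0.3632]
J₁: ẑ×o_n = [-0.0234, -0.5552, 0.0000], ω = ẑ
J2: z=[-0.4384, 0.8988, 0.0000] o=[0.0989, 0.0482, 0.0000] → [-0.3265, -0.1592, 0.5987, -0.4384, 0.8988, 0.0000]
J3: z=[0.4763, 0.2323, 0.8480] o=[-0.2441, -0.1191, 0.2385] → [-0.2606, 0.0228, 0.1401, 0.4763, 0.2323, 0.8480]
J4: z=[-0.8782, 0.0768, 0.4722] o=[-0.2539, 0.0942, 0.1855] → [-0.0087, -0.6241, 0.0853, -0.8782, 0.0768, 0.4722]
q̇ = J⁺·V = [0.7480, -0.7180, 0.0800, -0.5460]

0.7480 -0.7180 0.0800 -0.5460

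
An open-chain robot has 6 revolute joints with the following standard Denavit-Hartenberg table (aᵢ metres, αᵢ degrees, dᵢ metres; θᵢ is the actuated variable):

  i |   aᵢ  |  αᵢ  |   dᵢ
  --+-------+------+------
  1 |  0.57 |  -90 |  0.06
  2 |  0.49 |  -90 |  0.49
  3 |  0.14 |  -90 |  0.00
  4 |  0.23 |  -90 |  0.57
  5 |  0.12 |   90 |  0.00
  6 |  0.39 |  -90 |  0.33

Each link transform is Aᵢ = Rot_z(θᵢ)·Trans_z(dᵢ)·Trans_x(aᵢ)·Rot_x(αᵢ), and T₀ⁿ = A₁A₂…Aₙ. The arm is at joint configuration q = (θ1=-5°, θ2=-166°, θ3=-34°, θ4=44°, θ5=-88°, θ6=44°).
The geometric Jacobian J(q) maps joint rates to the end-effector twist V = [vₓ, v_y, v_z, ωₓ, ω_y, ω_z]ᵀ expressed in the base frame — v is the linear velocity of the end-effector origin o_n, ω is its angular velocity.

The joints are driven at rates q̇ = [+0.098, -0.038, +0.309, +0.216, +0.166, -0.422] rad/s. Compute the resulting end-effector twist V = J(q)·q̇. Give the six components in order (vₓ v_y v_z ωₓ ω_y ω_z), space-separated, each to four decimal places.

0.1200 -0.2699 0.0282 -0.2931 -0.0744 0.0626

o_n = [-0.4146, -0.3506, 0.1581]
J₁: ẑ×o_n = [0.3506, -0.4146, 0.0000], ω = ẑ
J2: z=[0.0872, 0.9962, 0.0000] o=[0.5678, -0.0497, 0.0600] → [0.0977, -0.0085, 0.9525, 0.0872, 0.9962, 0.0000]
J3: z=[0.2410, -0.0211, 0.9703] o=[0.1369, 0.4799, 0.1785] → [0.8063, -0.5302, -0.2118, 0.2410, -0.0211, 0.9703]
J4: z=[-0.6128, -0.7786, 0.1353] o=[0.0315, 0.5677, 0.2066] → [0.1620, -0.0901, 0.2154, -0.6128, -0.7786, 0.1353]
J5: z=[0.3494, -0.4205, -0.8373] o=[-0.4808, 0.2310, 0.1619] → [-0.4854, -0.0541, -0.1754, 0.3494, -0.4205, -0.8373]
J6: z=[0.6870, -0.4927, 0.5342] o=[-0.5572, 0.1396, 0.1759] → [0.2706, 0.0884, -0.2665, 0.6870, -0.4927, 0.5342]
V = J·q̇ = [0.1200, -0.2699, 0.0282, -0.2931, -0.0744, 0.0626]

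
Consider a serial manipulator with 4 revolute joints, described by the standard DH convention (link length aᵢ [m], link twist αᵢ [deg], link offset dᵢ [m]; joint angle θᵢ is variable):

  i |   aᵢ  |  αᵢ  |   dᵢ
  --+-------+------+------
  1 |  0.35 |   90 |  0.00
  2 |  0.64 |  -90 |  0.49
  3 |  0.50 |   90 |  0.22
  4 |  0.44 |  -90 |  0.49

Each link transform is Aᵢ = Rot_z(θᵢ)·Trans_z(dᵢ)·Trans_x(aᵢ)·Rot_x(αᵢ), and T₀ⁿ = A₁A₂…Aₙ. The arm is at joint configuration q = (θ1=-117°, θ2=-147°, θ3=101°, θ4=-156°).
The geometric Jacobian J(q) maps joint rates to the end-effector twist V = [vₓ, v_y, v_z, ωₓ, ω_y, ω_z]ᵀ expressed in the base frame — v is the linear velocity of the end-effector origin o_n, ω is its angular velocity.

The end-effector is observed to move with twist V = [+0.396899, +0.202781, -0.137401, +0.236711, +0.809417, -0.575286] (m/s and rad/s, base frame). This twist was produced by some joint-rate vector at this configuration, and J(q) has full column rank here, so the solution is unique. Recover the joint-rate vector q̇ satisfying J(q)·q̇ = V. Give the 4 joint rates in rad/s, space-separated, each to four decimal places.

-0.9970 0.2470 -0.8050 0.4740

o_n = [-0.0169, 0.6282, -0.6348]
J₁: ẑ×o_n = [-0.6282, -0.0169, 0.0000], ω = ẑ
J2: z=[-0.8910, 0.4540, 0.0000] o=[-0.1589, -0.3119, 0.0000] → [-0.2882, -0.5656, -0.9021, -0.8910, 0.4540, 0.0000]
J3: z=[-0.2473, -0.4853, -0.8387] o=[-0.3518, 0.3889, -0.3486] → [0.3397, -0.3517, 0.1033, -0.2473, -0.4853, -0.8387]
J4: z=[0.5438, 0.6469, -0.5346] o=[-0.0052, -0.0120, -0.4811] → [0.2429, 0.0898, 0.3557, 0.5438, 0.6469, -0.5346]
q̇ = J⁺·V = [-0.9970, 0.2470, -0.8050, 0.4740]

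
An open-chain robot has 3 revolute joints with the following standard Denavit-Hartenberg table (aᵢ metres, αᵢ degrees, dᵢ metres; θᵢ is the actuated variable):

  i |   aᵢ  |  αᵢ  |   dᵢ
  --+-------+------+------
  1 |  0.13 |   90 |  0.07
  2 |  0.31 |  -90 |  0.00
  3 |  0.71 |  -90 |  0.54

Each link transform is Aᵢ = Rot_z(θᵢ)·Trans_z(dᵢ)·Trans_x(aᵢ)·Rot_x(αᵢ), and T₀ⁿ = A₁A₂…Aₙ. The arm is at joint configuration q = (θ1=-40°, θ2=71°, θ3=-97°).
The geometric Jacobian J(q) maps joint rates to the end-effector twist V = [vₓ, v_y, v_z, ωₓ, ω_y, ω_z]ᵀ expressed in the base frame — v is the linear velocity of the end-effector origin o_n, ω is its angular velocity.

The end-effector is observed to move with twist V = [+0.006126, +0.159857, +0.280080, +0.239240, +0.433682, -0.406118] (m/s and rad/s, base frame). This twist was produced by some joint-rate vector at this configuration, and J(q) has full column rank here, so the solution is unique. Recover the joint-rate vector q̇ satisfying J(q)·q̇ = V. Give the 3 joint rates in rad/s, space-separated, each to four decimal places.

o_n = [-0.6888, -0.3420, 0.4571]
J₁: ẑ×o_n = [0.3420, -0.6888, 0.0000], ω = ẑ
J2: z=[-0.6428, -0.7660, 0.0000] o=[0.0996, -0.0836, 0.0700] → [-0.2965, 0.2488, -0.4378, -0.6428, -0.7660, 0.0000]
J3: z=[-0.7243, 0.6078, 0.3256] o=[0.1769, -0.1484, 0.3631] → [0.1201, -0.2138, 0.6663, -0.7243, 0.6078, 0.3256]
q̇ = J⁺·V = [-0.4390, -0.4860, 0.1010]

-0.4390 -0.4860 0.1010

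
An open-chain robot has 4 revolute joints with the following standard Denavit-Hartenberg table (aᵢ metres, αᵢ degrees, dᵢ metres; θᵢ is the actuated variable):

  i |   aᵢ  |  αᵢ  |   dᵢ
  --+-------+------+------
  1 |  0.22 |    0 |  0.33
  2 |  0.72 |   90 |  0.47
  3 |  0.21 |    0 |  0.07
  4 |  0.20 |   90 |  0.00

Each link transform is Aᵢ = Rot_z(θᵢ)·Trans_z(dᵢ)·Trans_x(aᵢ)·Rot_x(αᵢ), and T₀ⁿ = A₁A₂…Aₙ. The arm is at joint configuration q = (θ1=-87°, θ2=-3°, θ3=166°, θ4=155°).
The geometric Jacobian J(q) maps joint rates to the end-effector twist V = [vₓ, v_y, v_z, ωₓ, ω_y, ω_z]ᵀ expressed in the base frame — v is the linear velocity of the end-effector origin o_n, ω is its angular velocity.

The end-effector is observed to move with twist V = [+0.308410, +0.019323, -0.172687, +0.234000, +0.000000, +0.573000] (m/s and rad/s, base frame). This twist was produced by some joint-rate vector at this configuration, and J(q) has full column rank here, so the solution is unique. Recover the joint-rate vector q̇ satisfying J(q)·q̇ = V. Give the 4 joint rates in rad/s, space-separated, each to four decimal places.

-0.3480 0.9210 0.6690 -0.9030

o_n = [-0.0585, -0.8914, 0.7249]
J₁: ẑ×o_n = [0.8914, -0.0585, 0.0000], ω = ẑ
J2: z=[0.0000, 0.0000, 1.0000] o=[0.0115, -0.2197, 0.3300] → [0.6717, -0.0700, 0.0000, 0.0000, 0.0000, 1.0000]
J3: z=[-1.0000, -0.0000, 0.0000] o=[0.0115, -0.9397, 0.8000] → [0.0000, -0.0751, -0.0483, -1.0000, -0.0000, 0.0000]
J4: z=[-1.0000, -0.0000, 0.0000] o=[-0.0585, -0.7359, 0.8508] → [0.0000, -0.1259, 0.1554, -1.0000, -0.0000, 0.0000]
q̇ = J⁺·V = [-0.3480, 0.9210, 0.6690, -0.9030]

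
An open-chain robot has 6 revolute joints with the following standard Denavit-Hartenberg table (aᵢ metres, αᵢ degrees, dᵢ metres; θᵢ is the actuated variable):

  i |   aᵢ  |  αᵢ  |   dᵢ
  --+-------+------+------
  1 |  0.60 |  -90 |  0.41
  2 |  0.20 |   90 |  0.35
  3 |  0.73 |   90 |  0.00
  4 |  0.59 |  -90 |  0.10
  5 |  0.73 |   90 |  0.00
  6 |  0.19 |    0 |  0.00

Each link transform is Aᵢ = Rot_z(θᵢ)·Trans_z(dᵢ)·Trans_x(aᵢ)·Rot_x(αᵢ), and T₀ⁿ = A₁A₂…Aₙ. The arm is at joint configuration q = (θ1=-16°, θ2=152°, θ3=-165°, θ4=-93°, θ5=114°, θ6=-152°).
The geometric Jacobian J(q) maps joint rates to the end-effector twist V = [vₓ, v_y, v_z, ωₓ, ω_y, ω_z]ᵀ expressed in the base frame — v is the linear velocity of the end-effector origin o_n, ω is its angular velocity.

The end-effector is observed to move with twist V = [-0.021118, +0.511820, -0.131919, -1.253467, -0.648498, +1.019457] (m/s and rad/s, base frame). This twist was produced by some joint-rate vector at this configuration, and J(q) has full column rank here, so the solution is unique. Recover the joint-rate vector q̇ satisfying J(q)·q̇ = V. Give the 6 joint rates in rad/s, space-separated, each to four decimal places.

0.5570 0.1120 -0.2370 -0.9230 -0.3510 0.7360

o_n = [0.6073, -0.3932, 0.8624]
J₁: ẑ×o_n = [0.3932, 0.6073, -0.0000], ω = ẑ
J2: z=[0.2756, 0.9613, 0.0000] o=[0.5768, -0.1654, 0.4100] → [0.4349, -0.1247, -0.0922, 0.2756, 0.9613, 0.0000]
J3: z=[0.4513, -0.1294, -0.8829] o=[0.5035, 0.2197, 0.3161] → [-0.6118, -0.3382, -0.2632, 0.4513, -0.1294, -0.8829]
J4: z=[0.4859, 0.8655, 0.1215] o=[1.0499, -0.1335, 0.6471] → [0.2178, -0.1584, 0.2569, 0.4859, 0.8655, 0.1215]
J5: z=[0.7238, -0.4764, 0.4991] o=[0.8095, 0.0442, 1.1655] → [0.3627, 0.1185, -0.4129, 0.7238, -0.4764, 0.4991]
J6: z=[-0.6451, -0.2108, 0.7344] o=[0.6309, -0.5788, 0.8297] → [-0.1433, 0.0038, -0.1248, -0.6451, -0.2108, 0.7344]
q̇ = J⁺·V = [0.5570, 0.1120, -0.2370, -0.9230, -0.3510, 0.7360]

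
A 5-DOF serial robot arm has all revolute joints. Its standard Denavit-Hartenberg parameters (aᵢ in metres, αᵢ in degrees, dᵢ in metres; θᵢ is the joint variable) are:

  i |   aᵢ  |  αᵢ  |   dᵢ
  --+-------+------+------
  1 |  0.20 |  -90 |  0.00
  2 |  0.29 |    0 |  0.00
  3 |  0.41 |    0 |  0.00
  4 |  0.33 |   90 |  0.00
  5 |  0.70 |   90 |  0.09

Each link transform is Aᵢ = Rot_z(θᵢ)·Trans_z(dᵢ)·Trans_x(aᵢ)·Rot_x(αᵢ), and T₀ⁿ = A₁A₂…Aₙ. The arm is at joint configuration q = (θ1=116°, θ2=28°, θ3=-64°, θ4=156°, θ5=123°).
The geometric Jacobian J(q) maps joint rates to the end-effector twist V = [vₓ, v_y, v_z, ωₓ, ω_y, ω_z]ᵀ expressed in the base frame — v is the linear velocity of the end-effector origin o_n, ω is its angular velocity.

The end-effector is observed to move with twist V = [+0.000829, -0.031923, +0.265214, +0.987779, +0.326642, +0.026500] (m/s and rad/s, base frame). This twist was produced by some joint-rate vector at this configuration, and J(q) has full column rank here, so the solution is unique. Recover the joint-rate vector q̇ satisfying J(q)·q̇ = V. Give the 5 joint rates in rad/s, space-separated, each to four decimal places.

o_n = [-0.9184, 0.5438, 0.1042]
J₁: ẑ×o_n = [-0.5438, -0.9184, 0.0000], ω = ẑ
J2: z=[-0.8988, -0.4384, 0.0000] o=[-0.0877, 0.1798, 0.0000] → [-0.0457, 0.0937, -0.6913, -0.8988, -0.4384, 0.0000]
J3: z=[-0.8988, -0.4384, 0.0000] o=[-0.1999, 0.4099, -0.1361] → [-0.1054, 0.2160, -0.4353, -0.8988, -0.4384, 0.0000]
J4: z=[-0.8988, -0.4384, 0.0000] o=[-0.3453, 0.7080, 0.1048] → [0.0003, -0.0006, -0.1036, -0.8988, -0.4384, 0.0000]
J5: z=[-0.3796, 0.7784, -0.5000] o=[-0.2730, 0.5597, -0.1809] → [0.2140, 0.4310, 0.5084, -0.3796, 0.7784, -0.5000]
q̇ = J⁺·V = [-0.0540, -0.4980, 0.1580, -0.6910, -0.1610]

-0.0540 -0.4980 0.1580 -0.6910 -0.1610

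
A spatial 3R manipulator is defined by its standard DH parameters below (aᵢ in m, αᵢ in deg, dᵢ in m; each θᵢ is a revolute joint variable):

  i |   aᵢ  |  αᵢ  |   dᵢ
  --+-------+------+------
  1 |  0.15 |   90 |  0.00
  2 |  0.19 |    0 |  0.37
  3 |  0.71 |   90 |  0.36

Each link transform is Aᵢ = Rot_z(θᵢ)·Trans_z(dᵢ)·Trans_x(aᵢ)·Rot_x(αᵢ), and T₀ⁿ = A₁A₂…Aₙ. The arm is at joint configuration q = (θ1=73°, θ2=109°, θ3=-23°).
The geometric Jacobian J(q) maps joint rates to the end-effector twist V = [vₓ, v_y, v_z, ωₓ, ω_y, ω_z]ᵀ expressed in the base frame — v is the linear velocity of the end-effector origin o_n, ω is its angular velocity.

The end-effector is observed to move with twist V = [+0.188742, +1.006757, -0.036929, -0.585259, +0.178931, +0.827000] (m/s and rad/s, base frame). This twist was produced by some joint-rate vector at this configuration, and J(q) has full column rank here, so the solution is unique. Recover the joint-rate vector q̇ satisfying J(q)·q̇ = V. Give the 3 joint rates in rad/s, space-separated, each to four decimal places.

0.8270 0.1070 -0.7190

o_n = [0.7384, -0.0818, 0.8879]
J₁: ẑ×o_n = [0.0818, 0.7384, -0.0000], ω = ẑ
J2: z=[0.9563, -0.2924, 0.0000] o=[0.0439, 0.1434, 0.0000] → [-0.2596, -0.8491, -0.0123, 0.9563, -0.2924, 0.0000]
J3: z=[0.9563, -0.2924, 0.0000] o=[0.3796, -0.0239, 0.1796] → [-0.2071, -0.6773, 0.0495, 0.9563, -0.2924, 0.0000]
q̇ = J⁺·V = [0.8270, 0.1070, -0.7190]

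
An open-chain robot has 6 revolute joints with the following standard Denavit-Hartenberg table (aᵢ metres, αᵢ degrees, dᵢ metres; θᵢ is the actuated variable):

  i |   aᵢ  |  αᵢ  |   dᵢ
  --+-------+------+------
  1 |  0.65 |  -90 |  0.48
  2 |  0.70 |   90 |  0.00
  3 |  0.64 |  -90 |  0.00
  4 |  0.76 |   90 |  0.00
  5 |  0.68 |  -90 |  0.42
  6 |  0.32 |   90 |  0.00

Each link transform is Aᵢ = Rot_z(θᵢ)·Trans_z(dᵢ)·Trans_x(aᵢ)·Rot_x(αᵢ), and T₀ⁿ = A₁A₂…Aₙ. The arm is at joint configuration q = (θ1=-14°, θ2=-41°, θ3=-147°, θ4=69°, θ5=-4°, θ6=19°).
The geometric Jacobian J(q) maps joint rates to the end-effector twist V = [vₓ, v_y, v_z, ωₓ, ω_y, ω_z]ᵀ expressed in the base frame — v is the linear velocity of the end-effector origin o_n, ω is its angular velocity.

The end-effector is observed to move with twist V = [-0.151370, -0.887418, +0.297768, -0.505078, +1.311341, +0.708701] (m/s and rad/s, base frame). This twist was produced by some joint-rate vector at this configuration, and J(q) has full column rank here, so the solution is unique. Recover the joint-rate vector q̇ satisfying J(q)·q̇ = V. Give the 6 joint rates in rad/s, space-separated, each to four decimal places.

o_n = [0.9295, -1.0473, -1.0834]
J₁: ẑ×o_n = [1.0473, 0.9295, -0.0000], ω = ẑ
J2: z=[0.2419, 0.9703, 0.0000] o=[0.6307, -0.1572, 0.4800] → [-1.5170, 0.3782, -0.5053, 0.2419, 0.9703, 0.0000]
J3: z=[-0.6366, 0.1587, 0.7547] o=[1.1433, -0.2851, 0.9392] → [0.2542, -1.4489, 0.5192, -0.6366, 0.1587, 0.7547]
J4: z=[0.1959, -0.9132, 0.3573] o=[0.6659, -0.5253, 0.5871] → [1.7120, 0.4215, 0.1384, 0.1959, -0.9132, 0.3573]
J5: z=[-0.9245, -0.2935, -0.2432] o=[0.9144, -0.7401, -0.0982] → [0.2145, -0.9145, 0.2884, -0.9245, -0.2935, -0.2432]
J6: z=[0.2183, -0.9307, 0.2935] o=[0.7386, -1.0118, -0.8290] → [0.2472, 0.1116, 0.1699, 0.2183, -0.9307, 0.2935]
q̇ = J⁺·V = [0.5070, -0.5860, 0.8260, -0.8440, -0.5610, -0.8740]

0.5070 -0.5860 0.8260 -0.8440 -0.5610 -0.8740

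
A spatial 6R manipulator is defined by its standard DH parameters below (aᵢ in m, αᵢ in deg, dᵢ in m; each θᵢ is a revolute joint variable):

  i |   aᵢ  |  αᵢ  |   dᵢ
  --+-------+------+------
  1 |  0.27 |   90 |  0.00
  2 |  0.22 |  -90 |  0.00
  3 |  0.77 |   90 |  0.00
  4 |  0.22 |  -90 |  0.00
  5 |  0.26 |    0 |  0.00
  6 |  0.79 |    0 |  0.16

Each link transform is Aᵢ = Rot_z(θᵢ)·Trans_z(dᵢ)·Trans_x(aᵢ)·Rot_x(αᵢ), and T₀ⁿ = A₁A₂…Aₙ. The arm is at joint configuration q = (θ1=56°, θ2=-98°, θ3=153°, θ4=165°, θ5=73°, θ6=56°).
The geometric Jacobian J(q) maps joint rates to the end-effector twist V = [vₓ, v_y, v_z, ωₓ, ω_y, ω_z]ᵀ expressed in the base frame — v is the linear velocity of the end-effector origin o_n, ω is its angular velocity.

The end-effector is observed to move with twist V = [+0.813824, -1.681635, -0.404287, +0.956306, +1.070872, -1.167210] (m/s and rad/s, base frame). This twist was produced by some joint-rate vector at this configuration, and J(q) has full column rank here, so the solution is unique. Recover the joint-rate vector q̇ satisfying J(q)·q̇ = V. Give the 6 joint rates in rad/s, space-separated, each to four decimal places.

o_n = [0.4037, -0.0266, 1.0130]
J₁: ẑ×o_n = [0.0266, 0.4037, -0.0000], ω = ẑ
J2: z=[0.8290, -0.5592, 0.0000] o=[0.1510, 0.2238, 0.0000] → [-0.5665, -0.8398, -0.0663, 0.8290, -0.5592, 0.0000]
J3: z=[0.5538, 0.8210, -0.1392] o=[0.1339, 0.1985, -0.2179] → [0.9792, -0.7191, -0.3462, 0.5538, 0.8210, -0.1392]
J4: z=[-0.7740, 0.4459, -0.4496] o=[-0.1026, 0.4731, 0.4615] → [0.0212, 0.1992, 0.1610, -0.7740, 0.4459, -0.4496]
J5: z=[-0.4554, -0.8853, -0.0939] o=[-0.0058, 0.4440, 0.2661] → [-0.7054, 0.3017, 0.5769, -0.4554, -0.8853, -0.0939]
J6: z=[-0.4554, -0.8853, -0.0939] o=[0.2201, 0.3232, 0.3104] → [-0.6549, 0.3027, 0.3219, -0.4554, -0.8853, -0.0939]
q̇ = J⁺·V = [-0.8520, 0.7430, 0.9020, 0.5410, 0.2100, -0.7800]

-0.8520 0.7430 0.9020 0.5410 0.2100 -0.7800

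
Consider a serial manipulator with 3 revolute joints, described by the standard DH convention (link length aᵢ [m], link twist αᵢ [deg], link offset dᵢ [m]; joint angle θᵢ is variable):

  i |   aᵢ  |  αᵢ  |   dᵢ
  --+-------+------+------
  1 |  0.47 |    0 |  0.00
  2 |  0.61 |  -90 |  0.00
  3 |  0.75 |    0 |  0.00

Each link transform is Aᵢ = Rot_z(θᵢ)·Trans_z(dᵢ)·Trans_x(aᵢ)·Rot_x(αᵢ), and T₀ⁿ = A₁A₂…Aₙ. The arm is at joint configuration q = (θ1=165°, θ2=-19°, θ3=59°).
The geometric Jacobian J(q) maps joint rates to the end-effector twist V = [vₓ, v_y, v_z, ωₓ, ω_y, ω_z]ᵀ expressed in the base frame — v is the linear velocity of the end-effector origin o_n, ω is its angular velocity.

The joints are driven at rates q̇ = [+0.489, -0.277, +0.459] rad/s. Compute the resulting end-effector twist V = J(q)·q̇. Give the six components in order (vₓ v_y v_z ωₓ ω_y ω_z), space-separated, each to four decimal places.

o_n = [-1.2799, 0.6788, -0.6429]
J₁: ẑ×o_n = [-0.6788, -1.2799, 0.0000], ω = ẑ
J2: z=[0.0000, 0.0000, 1.0000] o=[-0.4540, 0.1216, 0.0000] → [-0.5571, -0.8260, 0.0000, 0.0000, 0.0000, 1.0000]
J3: z=[-0.5592, -0.8290, 0.0000] o=[-0.9597, 0.4628, 0.0000] → [0.5330, -0.3595, -0.3863, -0.5592, -0.8290, 0.0000]
V = J·q̇ = [0.0670, -0.5621, -0.1773, -0.2567, -0.3805, 0.2120]

0.0670 -0.5621 -0.1773 -0.2567 -0.3805 0.2120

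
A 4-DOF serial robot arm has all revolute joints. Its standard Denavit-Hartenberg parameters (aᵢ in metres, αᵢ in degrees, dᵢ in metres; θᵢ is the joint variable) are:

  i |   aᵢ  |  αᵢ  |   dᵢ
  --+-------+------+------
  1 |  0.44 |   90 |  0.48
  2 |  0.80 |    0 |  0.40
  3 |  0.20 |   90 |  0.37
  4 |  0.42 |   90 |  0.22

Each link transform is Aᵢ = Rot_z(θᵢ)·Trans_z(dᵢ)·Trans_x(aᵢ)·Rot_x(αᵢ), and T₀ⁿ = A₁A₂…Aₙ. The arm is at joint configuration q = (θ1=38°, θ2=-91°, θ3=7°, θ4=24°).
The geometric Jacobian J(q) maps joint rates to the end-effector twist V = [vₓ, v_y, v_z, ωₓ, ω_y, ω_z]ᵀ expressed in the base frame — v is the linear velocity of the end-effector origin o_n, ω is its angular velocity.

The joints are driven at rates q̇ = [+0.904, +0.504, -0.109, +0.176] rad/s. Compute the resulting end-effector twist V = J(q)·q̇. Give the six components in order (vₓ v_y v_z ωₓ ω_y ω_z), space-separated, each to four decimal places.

1.0655 1.0545 -0.0395 0.1053 -0.4190 0.8856

o_n = [0.7906, -0.5762, -0.9234]
J₁: ẑ×o_n = [0.5762, 0.7906, -0.0000], ω = ẑ
J2: z=[0.6157, -0.7880, 0.0000] o=[0.3467, 0.2709, 0.4800] → [1.1059, 0.8640, -0.1717, 0.6157, -0.7880, 0.0000]
J3: z=[0.6157, -0.7880, 0.0000] o=[0.5820, -0.0529, -0.3199] → [0.4756, 0.3715, -0.1578, 0.6157, -0.7880, 0.0000]
J4: z=[-0.7837, -0.6123, -0.1045] o=[0.8263, -0.3316, -0.5188] → [0.2222, -0.3133, 0.1699, -0.7837, -0.6123, -0.1045]
V = J·q̇ = [1.0655, 1.0545, -0.0395, 0.1053, -0.4190, 0.8856]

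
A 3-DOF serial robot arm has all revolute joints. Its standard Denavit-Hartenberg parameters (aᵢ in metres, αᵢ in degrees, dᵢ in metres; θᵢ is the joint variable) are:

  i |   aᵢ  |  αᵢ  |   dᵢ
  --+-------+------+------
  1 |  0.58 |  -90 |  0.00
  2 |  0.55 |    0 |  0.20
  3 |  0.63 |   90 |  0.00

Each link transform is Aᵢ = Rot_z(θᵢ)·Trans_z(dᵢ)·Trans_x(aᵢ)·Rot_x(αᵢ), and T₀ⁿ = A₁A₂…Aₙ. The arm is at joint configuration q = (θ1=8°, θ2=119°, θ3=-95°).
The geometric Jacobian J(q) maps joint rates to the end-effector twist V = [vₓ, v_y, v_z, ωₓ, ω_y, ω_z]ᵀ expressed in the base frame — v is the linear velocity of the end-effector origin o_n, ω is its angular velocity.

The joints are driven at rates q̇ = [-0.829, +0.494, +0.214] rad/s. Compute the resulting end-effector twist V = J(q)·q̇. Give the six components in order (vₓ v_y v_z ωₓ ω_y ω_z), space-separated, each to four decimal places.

o_n = [0.8524, 0.3218, -0.7373]
J₁: ẑ×o_n = [-0.3218, 0.8524, 0.0000], ω = ẑ
J2: z=[-0.1392, 0.9903, 0.0000] o=[0.5744, 0.0807, 0.0000] → [-0.7301, -0.1026, -0.3089, -0.1392, 0.9903, 0.0000]
J3: z=[-0.1392, 0.9903, 0.0000] o=[0.2825, 0.2417, -0.4810] → [-0.2538, -0.0357, -0.5755, -0.1392, 0.9903, 0.0000]
V = J·q̇ = [-0.1482, -0.7650, -0.2758, -0.0985, 0.7011, -0.8290]

-0.1482 -0.7650 -0.2758 -0.0985 0.7011 -0.8290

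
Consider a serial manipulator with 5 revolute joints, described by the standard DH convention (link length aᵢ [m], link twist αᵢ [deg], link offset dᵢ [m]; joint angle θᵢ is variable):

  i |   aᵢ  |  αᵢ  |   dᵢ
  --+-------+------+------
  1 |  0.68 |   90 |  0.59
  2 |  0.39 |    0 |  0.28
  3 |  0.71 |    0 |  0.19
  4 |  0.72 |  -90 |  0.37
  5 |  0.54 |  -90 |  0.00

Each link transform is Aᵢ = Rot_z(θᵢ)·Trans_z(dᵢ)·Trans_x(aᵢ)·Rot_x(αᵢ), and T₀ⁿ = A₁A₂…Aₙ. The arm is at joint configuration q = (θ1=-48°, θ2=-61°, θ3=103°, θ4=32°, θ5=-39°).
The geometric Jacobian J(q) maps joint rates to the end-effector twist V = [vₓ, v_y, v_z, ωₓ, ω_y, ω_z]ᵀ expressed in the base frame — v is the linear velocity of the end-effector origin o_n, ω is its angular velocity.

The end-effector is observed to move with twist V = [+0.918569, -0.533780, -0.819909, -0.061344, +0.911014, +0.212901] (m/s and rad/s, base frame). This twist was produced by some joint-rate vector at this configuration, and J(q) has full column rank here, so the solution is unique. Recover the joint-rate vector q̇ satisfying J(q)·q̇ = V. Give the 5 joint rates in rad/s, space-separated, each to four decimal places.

0.0070 -0.9450 -0.3970 0.7780 0.7470

o_n = [0.2680, -2.0609, 1.8195]
J₁: ẑ×o_n = [2.0609, 0.2680, -0.0000], ω = ẑ
J2: z=[-0.7431, -0.6691, 0.0000] o=[0.4550, -0.5053, 0.5900] → [-0.8227, 0.9137, 1.0308, -0.7431, -0.6691, 0.0000]
J3: z=[-0.7431, -0.6691, 0.0000] o=[0.3734, -0.8332, 0.2489] → [-1.0509, 1.1672, 0.8418, -0.7431, -0.6691, 0.0000]
J4: z=[-0.7431, -0.6691, 0.0000] o=[0.5853, -1.3524, 0.7240] → [-0.7330, 0.8141, 0.3141, -0.7431, -0.6691, 0.0000]
J5: z=[-0.6432, 0.7144, 0.2756] o=[0.4431, -1.7475, 1.4161] → [0.3745, 0.2112, 0.3267, -0.6432, 0.7144, 0.2756]
q̇ = J⁺·V = [0.0070, -0.9450, -0.3970, 0.7780, 0.7470]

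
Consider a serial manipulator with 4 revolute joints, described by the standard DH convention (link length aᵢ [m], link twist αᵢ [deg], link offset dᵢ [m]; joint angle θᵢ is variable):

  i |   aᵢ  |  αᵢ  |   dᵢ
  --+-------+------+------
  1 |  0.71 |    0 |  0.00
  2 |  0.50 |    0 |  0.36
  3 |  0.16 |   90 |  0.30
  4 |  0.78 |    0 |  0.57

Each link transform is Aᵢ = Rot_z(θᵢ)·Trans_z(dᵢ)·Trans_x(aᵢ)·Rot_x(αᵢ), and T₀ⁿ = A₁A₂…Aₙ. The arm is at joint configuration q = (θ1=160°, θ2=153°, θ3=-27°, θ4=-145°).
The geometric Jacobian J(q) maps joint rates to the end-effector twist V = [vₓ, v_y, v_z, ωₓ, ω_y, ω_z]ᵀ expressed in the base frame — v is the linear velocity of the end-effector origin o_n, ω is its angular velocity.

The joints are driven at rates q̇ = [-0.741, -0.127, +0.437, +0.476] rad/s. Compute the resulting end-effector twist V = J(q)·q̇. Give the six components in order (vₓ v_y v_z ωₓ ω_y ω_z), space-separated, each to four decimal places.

o_n = [-1.0061, 0.1804, 0.2126]
J₁: ẑ×o_n = [-0.1804, -1.0061, 0.0000], ω = ẑ
J2: z=[0.0000, 0.0000, 1.0000] o=[-0.6672, 0.2428, 0.0000] → [0.0624, -0.3389, 0.0000, 0.0000, 0.0000, 1.0000]
J3: z=[0.0000, 0.0000, 1.0000] o=[-0.3262, -0.1228, 0.3600] → [-0.3033, -0.6799, 0.0000, 0.0000, 0.0000, 1.0000]
J4: z=[-0.9613, -0.2756, 0.0000] o=[-0.2821, -0.2766, 0.6600] → [0.1233, -0.4301, -0.6389, -0.9613, -0.2756, 0.0000]
V = J·q̇ = [0.0519, 0.2867, -0.3041, -0.4576, -0.1312, -0.4310]

0.0519 0.2867 -0.3041 -0.4576 -0.1312 -0.4310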